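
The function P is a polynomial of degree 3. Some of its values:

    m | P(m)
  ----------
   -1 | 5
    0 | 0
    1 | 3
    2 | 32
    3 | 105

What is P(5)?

455

First differences: -5, 3, 29, 73. Second differences: 8, 26, 44. Third differences: 18, 18.
Level-3 differences are constant, so P has degree 3.
Fitting a degree-3 polynomial gives P(m) = 3m³ + 4m² - 4m.
Then P(5) = 455.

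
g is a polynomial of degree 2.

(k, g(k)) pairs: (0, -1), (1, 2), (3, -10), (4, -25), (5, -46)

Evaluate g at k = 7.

-106

Write g(k) = ak² + bk + c; the 5 given values yield a linear system in the 3 coefficients.
Solving, g(k) = -3k² + 6k - 1.
Then g(7) = -106.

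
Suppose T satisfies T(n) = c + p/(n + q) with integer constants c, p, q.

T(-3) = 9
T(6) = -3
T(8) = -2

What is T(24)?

0

(T(n) − c)(n + q) = p for each data point; the three points give a linear system in c and q, then p follows.
Solving: c = 1, q = 0, p = -24, so T(n) = 1 − 24/(n + 0).
Then T(24) = 1 − 24/24 = 0.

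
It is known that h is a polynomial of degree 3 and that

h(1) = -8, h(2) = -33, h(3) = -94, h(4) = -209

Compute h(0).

Write h(n) = an³ + bn² + cn + d; the 4 given values yield a linear system in the 4 coefficients.
Solving, h(n) = -3n³ - 4n - 1.
Then h(0) = -1.

-1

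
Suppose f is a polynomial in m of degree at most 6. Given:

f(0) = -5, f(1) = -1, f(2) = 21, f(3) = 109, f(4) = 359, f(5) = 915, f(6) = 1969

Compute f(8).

6579

Write f(m) = am^6 + bm^5 + cm^4 + dm³ + em² + pm + q; the 7 given values yield a linear system in the 7 coefficients.
Solving, the top 2 coefficients vanish, and f(m) = 2m^4 - 4m³ + 7m² - m - 5.
Then f(8) = 6579.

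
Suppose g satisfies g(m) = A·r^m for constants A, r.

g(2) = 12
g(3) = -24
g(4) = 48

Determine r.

-2

Consecutive ratio: -24/12 = -2, and 48/(-24) = -2, so r = -2.
Then A·(-2)^2 = 12 gives A = 3, and g(m) = 3·(-2)^m.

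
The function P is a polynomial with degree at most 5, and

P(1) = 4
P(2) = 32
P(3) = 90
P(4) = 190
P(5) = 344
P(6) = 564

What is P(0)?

First differences: 28, 58, 100, 154, 220. Second differences: 30, 42, 54, 66. Third differences: 12, 12, 12.
Level-3 differences are constant, so P has degree 3.
Fitting a degree-3 polynomial gives P(t) = 2t³ + 3t² + 5t - 6.
Then P(0) = -6.

-6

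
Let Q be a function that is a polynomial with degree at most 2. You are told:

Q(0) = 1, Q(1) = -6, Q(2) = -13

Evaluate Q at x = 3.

Write Q(x) = ax² + bx + c; the 3 given values yield a linear system in the 3 coefficients.
Solving, the leading coefficient vanishes, and Q(x) = -7x + 1.
Then Q(3) = -20.

-20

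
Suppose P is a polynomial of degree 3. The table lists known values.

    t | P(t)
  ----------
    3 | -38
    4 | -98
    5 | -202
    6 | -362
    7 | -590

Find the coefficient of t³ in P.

-2

First differences: -60, -104, -160, -228. Second differences: -44, -56, -68. Third differences: -12, -12.
Level-3 differences are constant, so P has degree 3.
Fitting a degree-3 polynomial gives P(t) = -2t³ + 2t² - 2.
The coefficient of t³ is -2.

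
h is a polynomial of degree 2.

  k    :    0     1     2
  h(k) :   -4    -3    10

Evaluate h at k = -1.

Write h(k) = ak² + bk + c; the 3 given values yield a linear system in the 3 coefficients.
Solving, h(k) = 6k² - 5k - 4.
Then h(-1) = 7.

7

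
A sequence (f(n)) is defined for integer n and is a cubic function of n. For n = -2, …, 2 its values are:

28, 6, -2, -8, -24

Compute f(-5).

298

First differences: -22, -8, -6, -16. Second differences: 14, 2, -10. Third differences: -12, -12.
Level-3 differences are constant, so f has degree 3.
Fitting a degree-3 polynomial gives f(n) = -2n³ + n² - 5n - 2.
Then f(-5) = 298.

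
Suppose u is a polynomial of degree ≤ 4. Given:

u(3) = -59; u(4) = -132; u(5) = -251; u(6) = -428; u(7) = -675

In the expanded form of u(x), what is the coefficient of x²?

Write u(x) = ax^4 + bx³ + cx² + dx + e; the 5 given values yield a linear system in the 5 coefficients.
Solving, the leading coefficient vanishes, and u(x) = -2x³ + x² - 6x + 4.
The coefficient of x² is 1.

1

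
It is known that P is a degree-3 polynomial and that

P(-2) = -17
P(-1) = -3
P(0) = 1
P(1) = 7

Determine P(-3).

-53

Write P(x) = ax³ + bx² + cx + d; the 4 given values yield a linear system in the 4 coefficients.
Solving, P(x) = 2x³ + x² + 3x + 1.
Then P(-3) = -53.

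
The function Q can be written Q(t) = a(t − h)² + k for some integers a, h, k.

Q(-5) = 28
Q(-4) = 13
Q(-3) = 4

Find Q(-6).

First differences -15, -9; second difference 6 = 2a, so a = 3.
Expanding, the t-coefficient is −2ah = -6h; matching it to the data gives h = -2, and then k = 1.
So Q(t) = 3(t + 2)² + 1.
Q(-6) = 3·(-4)² + 1 = 49.

49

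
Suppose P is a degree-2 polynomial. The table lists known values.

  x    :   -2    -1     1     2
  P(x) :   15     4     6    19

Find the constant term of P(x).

1

Write P(x) = ax² + bx + c; the 4 given values yield a linear system in the 3 coefficients.
Solving, P(x) = 4x² + x + 1.
The constant term is P(0) = 1.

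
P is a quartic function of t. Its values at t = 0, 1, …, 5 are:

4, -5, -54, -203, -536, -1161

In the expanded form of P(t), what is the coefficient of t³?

-4

First differences: -9, -49, -149, -333, -625. Second differences: -40, -100, -184, -292. Third differences: -60, -84, -108. Fourth differences: -24, -24.
Level-4 differences are constant, so P has degree 4.
Fitting a degree-4 polynomial gives P(t) = -t^4 - 4t³ - t² - 3t + 4.
The coefficient of t³ is -4.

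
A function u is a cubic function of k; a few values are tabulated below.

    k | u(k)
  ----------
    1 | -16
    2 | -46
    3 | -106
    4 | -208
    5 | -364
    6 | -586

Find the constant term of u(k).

-4

First differences: -30, -60, -102, -156, -222. Second differences: -30, -42, -54, -66. Third differences: -12, -12, -12.
Level-3 differences are constant, so u has degree 3.
Fitting a degree-3 polynomial gives u(k) = -2k³ - 3k² - 7k - 4.
The constant term is u(0) = -4.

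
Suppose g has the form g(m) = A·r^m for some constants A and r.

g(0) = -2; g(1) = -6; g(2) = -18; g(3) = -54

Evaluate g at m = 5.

Consecutive ratio: -6/(-2) = 3, and -18/(-6) = 3, so r = 3.
Then A·3^0 = -2 gives A = -2, and g(m) = -2·3^m.
g(5) = -2·3^5 = -486.

-486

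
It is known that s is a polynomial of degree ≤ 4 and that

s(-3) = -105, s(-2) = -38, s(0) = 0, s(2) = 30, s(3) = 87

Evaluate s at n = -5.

-425

Write s(n) = an^4 + bn³ + cn² + dn + e; the 5 given values yield a linear system in the 5 coefficients.
Solving, the leading coefficient vanishes, and s(n) = 3n³ - n² + 5n.
Then s(-5) = -425.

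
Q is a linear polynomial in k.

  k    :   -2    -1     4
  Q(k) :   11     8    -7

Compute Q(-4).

Write Q(k) = ak + b; the 3 given values yield a linear system in the 2 coefficients.
Solving, Q(k) = -3k + 5.
Then Q(-4) = 17.

17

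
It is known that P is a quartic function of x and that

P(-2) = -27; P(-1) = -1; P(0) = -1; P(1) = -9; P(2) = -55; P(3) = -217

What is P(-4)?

First differences: 26, 0, -8, -46, -162. Second differences: -26, -8, -38, -116. Third differences: 18, -30, -78. Fourth differences: -48, -48.
Level-4 differences are constant, so P has degree 4.
Fitting a degree-4 polynomial gives P(x) = -2x^4 - x³ - 2x² - 3x - 1.
Then P(-4) = -469.

-469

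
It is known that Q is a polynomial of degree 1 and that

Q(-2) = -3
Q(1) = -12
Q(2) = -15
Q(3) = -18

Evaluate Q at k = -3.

Write Q(k) = ak + b; the 4 given values yield a linear system in the 2 coefficients.
Solving, Q(k) = -3k - 9.
Then Q(-3) = 0.

0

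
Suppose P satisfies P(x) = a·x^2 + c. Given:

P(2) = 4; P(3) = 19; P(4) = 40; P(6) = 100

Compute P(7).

From P(2) = 4 and P(3) = 19: 4a + c = 4 and 9a + c = 19.
Subtracting: 5a = 15, so a = 3; then c = 4 − 3·4 = -8.
So P(x) = 3x² − 8, and P(7) = 139.

139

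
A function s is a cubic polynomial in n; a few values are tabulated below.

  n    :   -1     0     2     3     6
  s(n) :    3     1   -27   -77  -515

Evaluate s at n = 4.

Write s(n) = an³ + bn² + cn + d; the 5 given values yield a linear system in the 4 coefficients.
Solving, s(n) = -2n³ - 2n² - 2n + 1.
Then s(4) = -167.

-167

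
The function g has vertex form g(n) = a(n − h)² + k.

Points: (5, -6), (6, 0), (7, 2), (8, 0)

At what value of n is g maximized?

7

First differences 6, 2, -2; second difference -4 = 2a, so a = -2.
Expanding, the n-coefficient is −2ah = 4h; matching it to the data gives h = 7, and then k = 2.
So g(n) = -2(n − 7)² + 2.
Hence h = 7.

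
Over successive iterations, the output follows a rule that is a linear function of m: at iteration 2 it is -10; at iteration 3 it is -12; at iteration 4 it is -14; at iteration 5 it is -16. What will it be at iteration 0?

-6

Write the value at m as s(m).
First differences: -2, -2, -2.
Level-1 differences are constant, so s has degree 1.
Fitting a degree-1 polynomial gives s(m) = -2m - 6.
Then s(0) = -6.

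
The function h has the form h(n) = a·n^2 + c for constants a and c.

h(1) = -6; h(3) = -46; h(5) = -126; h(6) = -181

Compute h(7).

-246

From h(1) = -6 and h(3) = -46: 1a + c = -6 and 9a + c = -46.
Subtracting: 8a = -40, so a = -5; then c = -6 − (-5)·1 = -1.
So h(n) = -5n² − 1, and h(7) = -246.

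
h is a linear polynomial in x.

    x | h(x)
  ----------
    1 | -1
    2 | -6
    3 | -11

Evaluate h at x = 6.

-26

Write h(x) = ax + b; the 3 given values yield a linear system in the 2 coefficients.
Solving, h(x) = -5x + 4.
Then h(6) = -26.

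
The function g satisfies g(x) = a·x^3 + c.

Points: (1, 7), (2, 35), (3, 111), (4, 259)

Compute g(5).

From g(1) = 7 and g(2) = 35: 1a + c = 7 and 8a + c = 35.
Subtracting: 7a = 28, so a = 4; then c = 7 − 4·1 = 3.
So g(x) = 4x³ + 3, and g(5) = 503.

503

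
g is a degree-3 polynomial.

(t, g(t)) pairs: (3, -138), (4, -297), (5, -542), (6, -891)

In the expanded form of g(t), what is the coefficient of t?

Write g(t) = at³ + bt² + ct + d; the 4 given values yield a linear system in the 4 coefficients.
Solving, g(t) = -3t³ - 7t² + t + 3.
The coefficient of t is 1.

1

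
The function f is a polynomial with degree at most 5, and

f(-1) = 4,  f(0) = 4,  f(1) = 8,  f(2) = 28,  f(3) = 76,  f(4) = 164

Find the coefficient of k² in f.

2

First differences: 0, 4, 20, 48, 88. Second differences: 4, 16, 28, 40. Third differences: 12, 12, 12.
Level-3 differences are constant, so f has degree 3.
Fitting a degree-3 polynomial gives f(k) = 2k³ + 2k² + 4.
The coefficient of k² is 2.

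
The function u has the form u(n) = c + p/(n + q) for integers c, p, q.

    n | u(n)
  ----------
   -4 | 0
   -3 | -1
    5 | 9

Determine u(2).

(u(n) − c)(n + q) = p for each data point; the three points give a linear system in c and q, then p follows.
Solving: c = 4, q = -1, p = 20, so u(n) = 4 + 20/(n − 1).
Then u(2) = 4 + 20/1 = 24.

24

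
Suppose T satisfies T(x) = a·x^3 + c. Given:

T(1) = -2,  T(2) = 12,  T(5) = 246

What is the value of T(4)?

From T(1) = -2 and T(2) = 12: 1a + c = -2 and 8a + c = 12.
Subtracting: 7a = 14, so a = 2; then c = -2 − 2·1 = -4.
So T(x) = 2x³ − 4, and T(4) = 124.

124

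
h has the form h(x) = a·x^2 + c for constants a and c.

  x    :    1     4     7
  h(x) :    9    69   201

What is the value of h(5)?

105

From h(1) = 9 and h(4) = 69: 1a + c = 9 and 16a + c = 69.
Subtracting: 15a = 60, so a = 4; then c = 9 − 4·1 = 5.
So h(x) = 4x² + 5, and h(5) = 105.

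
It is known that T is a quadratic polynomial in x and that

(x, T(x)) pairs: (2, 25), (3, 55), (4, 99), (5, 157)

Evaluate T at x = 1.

9

First differences: 30, 44, 58. Second differences: 14, 14.
Level-2 differences are constant, so T has degree 2.
Fitting a degree-2 polynomial gives T(x) = 7x² - 5x + 7.
Then T(1) = 9.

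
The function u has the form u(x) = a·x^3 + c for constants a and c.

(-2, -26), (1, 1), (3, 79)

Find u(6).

646

From u(-2) = -26 and u(1) = 1: -8a + c = -26 and 1a + c = 1.
Subtracting: 9a = 27, so a = 3; then c = -26 − 3·(-8) = -2.
So u(x) = 3x³ − 2, and u(6) = 646.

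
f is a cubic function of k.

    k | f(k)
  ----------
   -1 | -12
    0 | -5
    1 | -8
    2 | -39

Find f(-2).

-11

Write f(k) = ak³ + bk² + ck + d; the 4 given values yield a linear system in the 4 coefficients.
Solving, f(k) = -3k³ - 5k² + 5k - 5.
Then f(-2) = -11.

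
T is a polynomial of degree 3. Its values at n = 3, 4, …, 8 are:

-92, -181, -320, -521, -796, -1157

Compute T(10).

First differences: -89, -139, -201, -275, -361. Second differences: -50, -62, -74, -86. Third differences: -12, -12, -12.
Level-3 differences are constant, so T has degree 3.
Fitting a degree-3 polynomial gives T(n) = -2n³ - n² - 8n - 5.
Then T(10) = -2185.

-2185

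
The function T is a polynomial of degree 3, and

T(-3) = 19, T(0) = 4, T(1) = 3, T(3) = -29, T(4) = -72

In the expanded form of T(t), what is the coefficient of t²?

Write T(t) = at³ + bt² + ct + d; the 5 given values yield a linear system in the 4 coefficients.
Solving, T(t) = -t³ - t² + t + 4.
The coefficient of t² is -1.

-1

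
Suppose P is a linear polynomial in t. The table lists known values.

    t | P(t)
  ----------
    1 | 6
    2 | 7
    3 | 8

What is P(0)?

5

Write P(t) = at + b; the 3 given values yield a linear system in the 2 coefficients.
Solving, P(t) = t + 5.
The constant term is P(0) = 5.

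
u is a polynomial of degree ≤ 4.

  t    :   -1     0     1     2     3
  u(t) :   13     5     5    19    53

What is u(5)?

First differences: -8, 0, 14, 34. Second differences: 8, 14, 20. Third differences: 6, 6.
Level-3 differences are constant, so u has degree 3.
Fitting a degree-3 polynomial gives u(t) = t³ + 4t² - 5t + 5.
Then u(5) = 205.

205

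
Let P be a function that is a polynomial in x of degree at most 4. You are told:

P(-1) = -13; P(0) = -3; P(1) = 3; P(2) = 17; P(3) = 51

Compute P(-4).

Write P(x) = ax^4 + bx³ + cx² + dx + e; the 5 given values yield a linear system in the 5 coefficients.
Solving, the leading coefficient vanishes, and P(x) = 2x³ - 2x² + 6x - 3.
Then P(-4) = -187.

-187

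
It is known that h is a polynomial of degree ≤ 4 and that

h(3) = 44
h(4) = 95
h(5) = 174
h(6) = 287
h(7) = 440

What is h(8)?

639

First differences: 51, 79, 113, 153. Second differences: 28, 34, 40. Third differences: 6, 6.
Level-3 differences are constant, so h has degree 3.
Extending the table by one column gives the next first difference 199, so h(8) = 440 + 199 = 639.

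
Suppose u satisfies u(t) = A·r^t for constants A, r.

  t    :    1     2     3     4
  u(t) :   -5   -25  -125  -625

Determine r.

5

Consecutive ratio: -25/(-5) = 5, and -125/(-25) = 5, so r = 5.
Then A·5^1 = -5 gives A = -1, and u(t) = -1·5^t.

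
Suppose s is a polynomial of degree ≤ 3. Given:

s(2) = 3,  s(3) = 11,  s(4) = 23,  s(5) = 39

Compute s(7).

83

First differences: 8, 12, 16. Second differences: 4, 4.
Level-2 differences are constant, so s has degree 2.
Fitting a degree-2 polynomial gives s(x) = 2x² - 2x - 1.
Then s(7) = 83.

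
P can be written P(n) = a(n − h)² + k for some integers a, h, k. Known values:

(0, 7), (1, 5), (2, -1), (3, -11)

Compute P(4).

First differences -2, -6, -10; second difference -4 = 2a, so a = -2.
Expanding, the n-coefficient is −2ah = 4h; matching it to the data gives h = 0, and then k = 7.
So P(n) = -2(n + 0)² + 7.
P(4) = -2·4² + 7 = -25.

-25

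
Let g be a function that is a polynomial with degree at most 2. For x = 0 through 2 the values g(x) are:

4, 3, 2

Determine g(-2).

6

Write g(x) = ax² + bx + c; the 3 given values yield a linear system in the 3 coefficients.
Solving, the leading coefficient vanishes, and g(x) = -x + 4.
Then g(-2) = 6.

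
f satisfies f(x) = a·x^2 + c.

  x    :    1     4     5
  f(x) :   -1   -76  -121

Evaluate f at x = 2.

-16

From f(1) = -1 and f(4) = -76: 1a + c = -1 and 16a + c = -76.
Subtracting: 15a = -75, so a = -5; then c = -1 − (-5)·1 = 4.
So f(x) = -5x² + 4, and f(2) = -16.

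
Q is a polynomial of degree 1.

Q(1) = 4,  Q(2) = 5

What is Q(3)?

Write Q(k) = ak + b; the 2 given values yield a linear system in the 2 coefficients.
Solving, Q(k) = k + 3.
Then Q(3) = 6.

6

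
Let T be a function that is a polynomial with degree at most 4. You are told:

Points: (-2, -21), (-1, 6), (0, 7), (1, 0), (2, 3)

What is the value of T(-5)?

-438

First differences: 27, 1, -7, 3. Second differences: -26, -8, 10. Third differences: 18, 18.
Level-3 differences are constant, so T has degree 3.
Fitting a degree-3 polynomial gives T(m) = 3m³ - 4m² - 6m + 7.
Then T(-5) = -438.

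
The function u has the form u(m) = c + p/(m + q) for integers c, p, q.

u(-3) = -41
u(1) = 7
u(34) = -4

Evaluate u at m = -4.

-23

(u(m) − c)(m + q) = p for each data point; the three points give a linear system in c and q, then p follows.
Solving: c = -5, q = 2, p = 36, so u(m) = -5 + 36/(m + 2).
Then u(-4) = -5 + 36/(-2) = -23.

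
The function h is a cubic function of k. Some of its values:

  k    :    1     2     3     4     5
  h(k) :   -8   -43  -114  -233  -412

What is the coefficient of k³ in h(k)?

First differences: -35, -71, -119, -179. Second differences: -36, -48, -60. Third differences: -12, -12.
Level-3 differences are constant, so h has degree 3.
Fitting a degree-3 polynomial gives h(k) = -2k³ - 6k² - 3k + 3.
The coefficient of k³ is -2.

-2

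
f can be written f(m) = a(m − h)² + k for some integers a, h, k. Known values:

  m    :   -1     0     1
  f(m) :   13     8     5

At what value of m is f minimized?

2

First differences -5, -3; second difference 2 = 2a, so a = 1.
Expanding, the m-coefficient is −2ah = -2h; matching it to the data gives h = 2, and then k = 4.
So f(m) = 1(m − 2)² + 4.
Hence h = 2.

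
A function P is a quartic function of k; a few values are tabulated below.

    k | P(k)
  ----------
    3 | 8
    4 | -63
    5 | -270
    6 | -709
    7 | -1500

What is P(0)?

5

Write P(k) = ak^4 + bk³ + ck² + dk + e; the 5 given values yield a linear system in the 5 coefficients.
Solving, P(k) = -k^4 + 2k³ + 5k² - 5k + 5.
The constant term is P(0) = 5.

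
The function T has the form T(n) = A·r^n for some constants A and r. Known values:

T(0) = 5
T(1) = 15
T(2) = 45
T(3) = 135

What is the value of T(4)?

Consecutive ratio: 15/5 = 3, and 45/15 = 3, so r = 3.
Then A·3^0 = 5 gives A = 5, and T(n) = 5·3^n.
T(4) = 5·3^4 = 405.

405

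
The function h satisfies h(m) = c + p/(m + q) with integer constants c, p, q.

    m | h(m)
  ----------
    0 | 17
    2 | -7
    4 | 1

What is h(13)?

4

(h(m) − c)(m + q) = p for each data point; the three points give a linear system in c and q, then p follows.
Solving: c = 5, q = -1, p = -12, so h(m) = 5 − 12/(m − 1).
Then h(13) = 5 − 12/12 = 4.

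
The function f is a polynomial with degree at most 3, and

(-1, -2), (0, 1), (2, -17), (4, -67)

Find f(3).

Write f(k) = ak³ + bk² + ck + d; the 4 given values yield a linear system in the 4 coefficients.
Solving, the leading coefficient vanishes, and f(k) = -4k² - k + 1.
Then f(3) = -38.

-38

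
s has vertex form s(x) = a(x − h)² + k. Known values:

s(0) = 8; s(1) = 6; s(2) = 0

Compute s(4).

-24

First differences -2, -6; second difference -4 = 2a, so a = -2.
Expanding, the x-coefficient is −2ah = 4h; matching it to the data gives h = 0, and then k = 8.
So s(x) = -2(x + 0)² + 8.
s(4) = -2·4² + 8 = -24.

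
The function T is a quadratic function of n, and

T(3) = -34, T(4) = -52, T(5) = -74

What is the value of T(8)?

Write T(n) = an² + bn + c; the 3 given values yield a linear system in the 3 coefficients.
Solving, T(n) = -2n² - 4n - 4.
Then T(8) = -164.

-164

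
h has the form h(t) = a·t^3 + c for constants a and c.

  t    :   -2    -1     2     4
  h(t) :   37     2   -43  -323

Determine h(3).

-138

From h(-2) = 37 and h(-1) = 2: -8a + c = 37 and -1a + c = 2.
Subtracting: 7a = -35, so a = -5; then c = 37 − (-5)·(-8) = -3.
So h(t) = -5t³ − 3, and h(3) = -138.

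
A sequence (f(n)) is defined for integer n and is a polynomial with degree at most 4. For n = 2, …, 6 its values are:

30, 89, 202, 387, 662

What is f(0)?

First differences: 59, 113, 185, 275. Second differences: 54, 72, 90. Third differences: 18, 18.
Level-3 differences are constant, so f has degree 3.
Fitting a degree-3 polynomial gives f(n) = 3n³ + 2n + 2.
The constant term is f(0) = 2.

2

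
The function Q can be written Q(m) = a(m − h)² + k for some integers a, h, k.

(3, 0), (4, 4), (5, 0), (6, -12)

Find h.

4

First differences 4, -4, -12; second difference -8 = 2a, so a = -4.
Expanding, the m-coefficient is −2ah = 8h; matching it to the data gives h = 4, and then k = 4.
So Q(m) = -4(m − 4)² + 4.
Hence h = 4.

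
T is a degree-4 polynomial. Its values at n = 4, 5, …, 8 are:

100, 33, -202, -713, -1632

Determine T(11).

Write T(n) = an^4 + bn³ + cn² + dn + e; the 5 given values yield a linear system in the 5 coefficients.
Solving, T(n) = -n^4 + 4n³ + 7n² - 5n + 8.
Then T(11) = -8517.

-8517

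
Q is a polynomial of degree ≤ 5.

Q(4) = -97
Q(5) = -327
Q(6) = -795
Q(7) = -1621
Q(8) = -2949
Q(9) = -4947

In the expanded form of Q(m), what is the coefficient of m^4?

-1

First differences: -230, -468, -826, -1328, -1998. Second differences: -238, -358, -502, -670. Third differences: -120, -144, -168. Fourth differences: -24, -24.
Level-4 differences are constant, so Q has degree 4.
Fitting a degree-4 polynomial gives Q(m) = -m^4 + 2m³ + 2m² - m + 3.
The coefficient of m^4 is -1.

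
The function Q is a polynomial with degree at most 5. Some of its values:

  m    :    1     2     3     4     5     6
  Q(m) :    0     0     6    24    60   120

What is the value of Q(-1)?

First differences: 0, 6, 18, 36, 60. Second differences: 6, 12, 18, 24. Third differences: 6, 6, 6.
Level-3 differences are constant, so Q has degree 3.
Fitting a degree-3 polynomial gives Q(m) = m³ - 3m² + 2m.
Then Q(-1) = -6.

-6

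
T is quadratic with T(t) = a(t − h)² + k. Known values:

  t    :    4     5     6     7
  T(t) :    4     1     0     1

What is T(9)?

9

First differences -3, -1, 1; second difference 2 = 2a, so a = 1.
Expanding, the t-coefficient is −2ah = -2h; matching it to the data gives h = 6, and then k = 0.
So T(t) = 1(t − 6)² + 0.
T(9) = 1·3² + 0 = 9.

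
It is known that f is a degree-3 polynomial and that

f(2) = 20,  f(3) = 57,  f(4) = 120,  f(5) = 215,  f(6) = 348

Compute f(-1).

5

First differences: 37, 63, 95, 133. Second differences: 26, 32, 38. Third differences: 6, 6.
Level-3 differences are constant, so f has degree 3.
Fitting a degree-3 polynomial gives f(m) = m³ + 4m² - 2m.
Then f(-1) = 5.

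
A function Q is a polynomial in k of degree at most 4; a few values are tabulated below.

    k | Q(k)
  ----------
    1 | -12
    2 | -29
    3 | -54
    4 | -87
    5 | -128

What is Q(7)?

-234

First differences: -17, -25, -33, -41. Second differences: -8, -8, -8.
Level-2 differences are constant, so Q has degree 2.
Fitting a degree-2 polynomial gives Q(k) = -4k² - 5k - 3.
Then Q(7) = -234.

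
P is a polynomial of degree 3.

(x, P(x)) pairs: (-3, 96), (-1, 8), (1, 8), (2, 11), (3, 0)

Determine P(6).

Write P(x) = ax³ + bx² + cx + d; the 5 given values yield a linear system in the 4 coefficients.
Solving, P(x) = -2x³ + 5x² + 2x + 3.
Then P(6) = -237.

-237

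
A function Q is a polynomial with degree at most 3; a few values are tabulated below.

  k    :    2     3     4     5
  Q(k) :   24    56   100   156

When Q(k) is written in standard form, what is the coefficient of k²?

First differences: 32, 44, 56. Second differences: 12, 12.
Level-2 differences are constant, so Q has degree 2.
Fitting a degree-2 polynomial gives Q(k) = 6k² + 2k - 4.
The coefficient of k² is 6.

6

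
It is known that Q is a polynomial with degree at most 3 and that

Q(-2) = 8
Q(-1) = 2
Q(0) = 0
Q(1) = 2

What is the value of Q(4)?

First differences: -6, -2, 2. Second differences: 4, 4.
Level-2 differences are constant, so Q has degree 2.
Fitting a degree-2 polynomial gives Q(t) = 2t².
Then Q(4) = 32.

32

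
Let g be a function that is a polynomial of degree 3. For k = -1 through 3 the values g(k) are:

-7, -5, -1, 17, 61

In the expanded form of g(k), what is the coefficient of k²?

1

First differences: 2, 4, 18, 44. Second differences: 2, 14, 26. Third differences: 12, 12.
Level-3 differences are constant, so g has degree 3.
Fitting a degree-3 polynomial gives g(k) = 2k³ + k² + k - 5.
The coefficient of k² is 1.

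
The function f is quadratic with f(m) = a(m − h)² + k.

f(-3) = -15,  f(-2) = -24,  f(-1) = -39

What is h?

First differences -9, -15; second difference -6 = 2a, so a = -3.
Expanding, the m-coefficient is −2ah = 6h; matching it to the data gives h = -4, and then k = -12.
So f(m) = -3(m + 4)² − 12.
Hence h = -4.

-4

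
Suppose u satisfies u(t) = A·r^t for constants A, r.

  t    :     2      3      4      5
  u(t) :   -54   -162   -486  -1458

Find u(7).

-13122

Consecutive ratio: -162/(-54) = 3, and -486/(-162) = 3, so r = 3.
Then A·3^2 = -54 gives A = -6, and u(t) = -6·3^t.
u(7) = -6·3^7 = -13122.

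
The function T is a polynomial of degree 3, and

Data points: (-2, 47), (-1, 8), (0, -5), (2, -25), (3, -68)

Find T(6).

Write T(k) = ak³ + bk² + ck + d; the 5 given values yield a linear system in the 4 coefficients.
Solving, T(k) = -3k³ + 4k² - 6k - 5.
Then T(6) = -545.

-545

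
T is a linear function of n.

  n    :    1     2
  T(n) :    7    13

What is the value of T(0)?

1

Write T(n) = an + b; the 2 given values yield a linear system in the 2 coefficients.
Solving, T(n) = 6n + 1.
Then T(0) = 1.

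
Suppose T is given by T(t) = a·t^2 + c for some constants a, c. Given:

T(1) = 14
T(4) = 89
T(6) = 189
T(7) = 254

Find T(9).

414

From T(1) = 14 and T(4) = 89: 1a + c = 14 and 16a + c = 89.
Subtracting: 15a = 75, so a = 5; then c = 14 − 5·1 = 9.
So T(t) = 5t² + 9, and T(9) = 414.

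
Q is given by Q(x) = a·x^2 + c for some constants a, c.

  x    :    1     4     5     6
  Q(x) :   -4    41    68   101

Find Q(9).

236

From Q(1) = -4 and Q(4) = 41: 1a + c = -4 and 16a + c = 41.
Subtracting: 15a = 45, so a = 3; then c = -4 − 3·1 = -7.
So Q(x) = 3x² − 7, and Q(9) = 236.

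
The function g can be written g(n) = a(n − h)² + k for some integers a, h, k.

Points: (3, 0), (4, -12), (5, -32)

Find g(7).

-96

First differences -12, -20; second difference -8 = 2a, so a = -4.
Expanding, the n-coefficient is −2ah = 8h; matching it to the data gives h = 2, and then k = 4.
So g(n) = -4(n − 2)² + 4.
g(7) = -4·5² + 4 = -96.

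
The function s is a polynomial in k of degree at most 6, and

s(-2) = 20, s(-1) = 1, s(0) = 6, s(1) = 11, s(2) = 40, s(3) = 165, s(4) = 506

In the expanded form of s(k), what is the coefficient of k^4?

First differences: -19, 5, 5, 29, 125, 341. Second differences: 24, 0, 24, 96, 216. Third differences: -24, 24, 72, 120. Fourth differences: 48, 48, 48.
Level-4 differences are constant, so s has degree 4.
Fitting a degree-4 polynomial gives s(k) = 2k^4 - 2k² + 5k + 6.
The coefficient of k^4 is 2.

2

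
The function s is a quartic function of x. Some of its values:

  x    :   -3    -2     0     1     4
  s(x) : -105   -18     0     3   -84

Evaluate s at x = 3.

Write s(x) = ax^4 + bx³ + cx² + dx + e; the 5 given values yield a linear system in the 5 coefficients.
Solving, s(x) = -x^4 + 2x³ + 3x² - x.
Then s(3) = -3.

-3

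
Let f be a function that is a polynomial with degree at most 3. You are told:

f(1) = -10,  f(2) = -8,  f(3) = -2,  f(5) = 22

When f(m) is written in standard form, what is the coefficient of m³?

0

Write f(m) = am³ + bm² + cm + d; the 4 given values yield a linear system in the 4 coefficients.
Solving, the leading coefficient vanishes, and f(m) = 2m² - 4m - 8.
The coefficient of m³ is 0.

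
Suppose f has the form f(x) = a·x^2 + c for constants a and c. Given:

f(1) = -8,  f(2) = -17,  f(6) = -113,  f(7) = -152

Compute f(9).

From f(1) = -8 and f(2) = -17: 1a + c = -8 and 4a + c = -17.
Subtracting: 3a = -9, so a = -3; then c = -8 − (-3)·1 = -5.
So f(x) = -3x² − 5, and f(9) = -248.

-248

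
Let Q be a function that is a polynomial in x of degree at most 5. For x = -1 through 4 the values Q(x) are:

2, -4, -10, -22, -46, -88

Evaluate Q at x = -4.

First differences: -6, -6, -12, -24, -42. Second differences: 0, -6, -12, -18. Third differences: -6, -6, -6.
Level-3 differences are constant, so Q has degree 3.
Fitting a degree-3 polynomial gives Q(x) = -x³ - 5x - 4.
Then Q(-4) = 80.

80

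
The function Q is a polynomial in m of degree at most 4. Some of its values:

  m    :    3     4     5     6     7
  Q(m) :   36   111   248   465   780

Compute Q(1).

First differences: 75, 137, 217, 315. Second differences: 62, 80, 98. Third differences: 18, 18.
Level-3 differences are constant, so Q has degree 3.
Fitting a degree-3 polynomial gives Q(m) = 3m³ - 5m² - m + 3.
Then Q(1) = 0.

0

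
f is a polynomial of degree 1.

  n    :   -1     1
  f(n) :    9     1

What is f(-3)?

Write f(n) = an + b; the 2 given values yield a linear system in the 2 coefficients.
Solving, f(n) = -4n + 5.
Then f(-3) = 17.

17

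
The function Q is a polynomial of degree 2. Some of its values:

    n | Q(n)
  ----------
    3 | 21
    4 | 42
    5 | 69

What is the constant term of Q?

Write Q(n) = an² + bn + c; the 3 given values yield a linear system in the 3 coefficients.
Solving, Q(n) = 3n² - 6.
The constant term is Q(0) = -6.

-6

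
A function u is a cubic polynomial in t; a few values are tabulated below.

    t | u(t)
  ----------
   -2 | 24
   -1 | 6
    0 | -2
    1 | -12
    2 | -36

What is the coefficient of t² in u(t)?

-1

First differences: -18, -8, -10, -24. Second differences: 10, -2, -14. Third differences: -12, -12.
Level-3 differences are constant, so u has degree 3.
Fitting a degree-3 polynomial gives u(t) = -2t³ - t² - 7t - 2.
The coefficient of t² is -1.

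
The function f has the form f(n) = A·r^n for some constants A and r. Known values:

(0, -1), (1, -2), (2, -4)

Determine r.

Consecutive ratio: -2/(-1) = 2, and -4/(-2) = 2, so r = 2.
Then A·2^0 = -1 gives A = -1, and f(n) = -1·2^n.

2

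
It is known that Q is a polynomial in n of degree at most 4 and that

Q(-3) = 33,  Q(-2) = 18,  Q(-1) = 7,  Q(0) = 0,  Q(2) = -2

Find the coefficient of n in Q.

Write Q(n) = an^4 + bn³ + cn² + dn + e; the 5 given values yield a linear system in the 5 coefficients.
Solving, the top 2 coefficients vanish, and Q(n) = 2n² - 5n.
The coefficient of n is -5.

-5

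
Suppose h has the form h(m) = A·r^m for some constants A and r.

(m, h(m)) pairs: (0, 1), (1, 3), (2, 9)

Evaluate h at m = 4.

Consecutive ratio: 3/1 = 3, and 9/3 = 3, so r = 3.
Then A·3^0 = 1 gives A = 1, and h(m) = 1·3^m.
h(4) = 1·3^4 = 81.

81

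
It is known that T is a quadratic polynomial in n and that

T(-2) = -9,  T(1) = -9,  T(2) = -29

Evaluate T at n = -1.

1

Write T(n) = an² + bn + c; the 3 given values yield a linear system in the 3 coefficients.
Solving, T(n) = -5n² - 5n + 1.
Then T(-1) = 1.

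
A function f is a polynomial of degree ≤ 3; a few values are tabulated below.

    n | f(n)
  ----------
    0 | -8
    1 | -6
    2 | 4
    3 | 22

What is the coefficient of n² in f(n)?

4

First differences: 2, 10, 18. Second differences: 8, 8.
Level-2 differences are constant, so f has degree 2.
Fitting a degree-2 polynomial gives f(n) = 4n² - 2n - 8.
The coefficient of n² is 4.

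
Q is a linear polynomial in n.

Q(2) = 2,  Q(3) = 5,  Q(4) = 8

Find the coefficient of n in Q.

3

First differences: 3, 3.
Level-1 differences are constant, so Q has degree 1.
Fitting a degree-1 polynomial gives Q(n) = 3n - 4.
The coefficient of n is 3.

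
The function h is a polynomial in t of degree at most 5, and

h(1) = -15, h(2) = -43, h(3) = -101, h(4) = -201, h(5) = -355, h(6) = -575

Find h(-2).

9

First differences: -28, -58, -100, -154, -220. Second differences: -30, -42, -54, -66. Third differences: -12, -12, -12.
Level-3 differences are constant, so h has degree 3.
Fitting a degree-3 polynomial gives h(t) = -2t³ - 3t² - 5t - 5.
Then h(-2) = 9.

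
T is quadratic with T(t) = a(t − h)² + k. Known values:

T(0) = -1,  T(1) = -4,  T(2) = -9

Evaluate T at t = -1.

First differences -3, -5; second difference -2 = 2a, so a = -1.
Expanding, the t-coefficient is −2ah = 2h; matching it to the data gives h = -1, and then k = 0.
So T(t) = -1(t + 1)² + 0.
T(-1) = -1·0² + 0 = 0.

0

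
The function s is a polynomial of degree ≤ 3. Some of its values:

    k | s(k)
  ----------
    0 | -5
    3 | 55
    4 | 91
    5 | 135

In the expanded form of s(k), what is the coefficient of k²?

Write s(k) = ak³ + bk² + ck + d; the 4 given values yield a linear system in the 4 coefficients.
Solving, the leading coefficient vanishes, and s(k) = 4k² + 8k - 5.
The coefficient of k² is 4.

4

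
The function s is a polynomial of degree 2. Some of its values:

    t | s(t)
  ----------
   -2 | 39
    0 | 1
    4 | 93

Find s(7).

309

Write s(t) = at² + bt + c; the 3 given values yield a linear system in the 3 coefficients.
Solving, s(t) = 7t² - 5t + 1.
Then s(7) = 309.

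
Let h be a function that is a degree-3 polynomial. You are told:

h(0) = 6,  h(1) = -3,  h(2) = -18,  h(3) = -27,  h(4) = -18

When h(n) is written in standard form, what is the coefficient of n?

-2

First differences: -9, -15, -9, 9. Second differences: -6, 6, 18. Third differences: 12, 12.
Level-3 differences are constant, so h has degree 3.
Fitting a degree-3 polynomial gives h(n) = 2n³ - 9n² - 2n + 6.
The coefficient of n is -2.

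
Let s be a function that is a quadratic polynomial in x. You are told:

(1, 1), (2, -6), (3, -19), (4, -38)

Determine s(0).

First differences: -7, -13, -19. Second differences: -6, -6.
Level-2 differences are constant, so s has degree 2.
Fitting a degree-2 polynomial gives s(x) = -3x² + 2x + 2.
Then s(0) = 2.

2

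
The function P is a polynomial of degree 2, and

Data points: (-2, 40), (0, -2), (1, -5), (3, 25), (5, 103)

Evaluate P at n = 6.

Write P(n) = an² + bn + c; the 5 given values yield a linear system in the 3 coefficients.
Solving, P(n) = 6n² - 9n - 2.
Then P(6) = 160.

160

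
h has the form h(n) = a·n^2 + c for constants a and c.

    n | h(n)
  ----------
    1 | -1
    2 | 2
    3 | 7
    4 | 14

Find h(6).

34

From h(1) = -1 and h(2) = 2: 1a + c = -1 and 4a + c = 2.
Subtracting: 3a = 3, so a = 1; then c = -1 − 1·1 = -2.
So h(n) = 1n² − 2, and h(6) = 34.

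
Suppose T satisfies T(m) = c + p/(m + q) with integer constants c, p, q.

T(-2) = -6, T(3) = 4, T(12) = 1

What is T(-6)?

(T(m) − c)(m + q) = p for each data point; the three points give a linear system in c and q, then p follows.
Solving: c = 0, q = 0, p = 12, so T(m) = 12/(m + 0).
Then T(-6) = 0 + 12/(-6) = -2.

-2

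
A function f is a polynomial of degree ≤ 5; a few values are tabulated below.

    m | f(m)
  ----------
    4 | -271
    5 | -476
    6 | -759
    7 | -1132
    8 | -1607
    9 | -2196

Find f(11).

-3764

First differences: -205, -283, -373, -475, -589. Second differences: -78, -90, -102, -114. Third differences: -12, -12, -12.
Level-3 differences are constant, so f has degree 3.
Fitting a degree-3 polynomial gives f(m) = -2m³ - 9m² - 2m + 9.
Then f(11) = -3764.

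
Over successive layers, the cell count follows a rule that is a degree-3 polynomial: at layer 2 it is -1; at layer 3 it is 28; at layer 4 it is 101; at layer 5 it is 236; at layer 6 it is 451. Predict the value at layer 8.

1193

Write the value at t as s(t).
First differences: 29, 73, 135, 215. Second differences: 44, 62, 80. Third differences: 18, 18.
Level-3 differences are constant, so s has degree 3.
Fitting a degree-3 polynomial gives s(t) = 3t³ - 5t² - 3t + 1.
Then s(8) = 1193.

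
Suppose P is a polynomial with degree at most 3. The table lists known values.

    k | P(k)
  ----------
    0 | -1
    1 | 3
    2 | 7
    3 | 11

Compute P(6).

23

Write P(k) = ak³ + bk² + ck + d; the 4 given values yield a linear system in the 4 coefficients.
Solving, the top 2 coefficients vanish, and P(k) = 4k - 1.
Then P(6) = 23.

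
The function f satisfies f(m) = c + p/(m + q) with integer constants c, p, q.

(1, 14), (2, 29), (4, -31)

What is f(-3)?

(f(m) − c)(m + q) = p for each data point; the three points give a linear system in c and q, then p follows.
Solving: c = -1, q = -3, p = -30, so f(m) = -1 − 30/(m − 3).
Then f(-3) = -1 − 30/(-6) = 4.

4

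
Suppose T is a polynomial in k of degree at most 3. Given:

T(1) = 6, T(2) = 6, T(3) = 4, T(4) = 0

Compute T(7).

First differences: 0, -2, -4. Second differences: -2, -2.
Level-2 differences are constant, so T has degree 2.
Fitting a degree-2 polynomial gives T(k) = -k² + 3k + 4.
Then T(7) = -24.

-24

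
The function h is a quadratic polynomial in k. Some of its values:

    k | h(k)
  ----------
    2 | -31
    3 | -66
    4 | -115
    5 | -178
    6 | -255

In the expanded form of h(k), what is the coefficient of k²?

First differences: -35, -49, -63, -77. Second differences: -14, -14, -14.
Level-2 differences are constant, so h has degree 2.
Fitting a degree-2 polynomial gives h(k) = -7k² - 3.
The coefficient of k² is -7.

-7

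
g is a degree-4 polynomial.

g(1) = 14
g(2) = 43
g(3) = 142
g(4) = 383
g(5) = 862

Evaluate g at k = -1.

Write g(k) = ak^4 + bk³ + ck² + dk + e; the 5 given values yield a linear system in the 5 coefficients.
Solving, g(k) = k^4 + 2k³ - 2k² + 6k + 7.
Then g(-1) = -2.

-2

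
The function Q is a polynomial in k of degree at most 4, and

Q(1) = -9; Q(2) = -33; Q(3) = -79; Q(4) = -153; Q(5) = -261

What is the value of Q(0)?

-1

Write Q(k) = ak^4 + bk³ + ck² + dk + e; the 5 given values yield a linear system in the 5 coefficients.
Solving, the leading coefficient vanishes, and Q(k) = -k³ - 5k² - 2k - 1.
Then Q(0) = -1.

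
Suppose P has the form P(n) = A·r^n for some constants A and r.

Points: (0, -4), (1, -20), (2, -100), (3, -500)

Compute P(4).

-2500

Consecutive ratio: -20/(-4) = 5, and -100/(-20) = 5, so r = 5.
Then A·5^0 = -4 gives A = -4, and P(n) = -4·5^n.
P(4) = -4·5^4 = -2500.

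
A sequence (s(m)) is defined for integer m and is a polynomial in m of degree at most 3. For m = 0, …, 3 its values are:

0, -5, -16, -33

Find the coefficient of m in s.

-2

First differences: -5, -11, -17. Second differences: -6, -6.
Level-2 differences are constant, so s has degree 2.
Fitting a degree-2 polynomial gives s(m) = -3m² - 2m.
The coefficient of m is -2.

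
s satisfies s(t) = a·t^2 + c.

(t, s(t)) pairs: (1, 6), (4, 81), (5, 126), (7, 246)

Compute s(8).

From s(1) = 6 and s(4) = 81: 1a + c = 6 and 16a + c = 81.
Subtracting: 15a = 75, so a = 5; then c = 6 − 5·1 = 1.
So s(t) = 5t² + 1, and s(8) = 321.

321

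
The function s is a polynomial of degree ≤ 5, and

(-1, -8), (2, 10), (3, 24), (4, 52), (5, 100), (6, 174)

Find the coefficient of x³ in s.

Write s(x) = ax^5 + bx^4 + cx³ + dx² + ex + p; the 6 given values yield a linear system in the 6 coefficients.
Solving, the top 2 coefficients vanish, and s(x) = x³ - 2x² + 5x.
The coefficient of x³ is 1.

1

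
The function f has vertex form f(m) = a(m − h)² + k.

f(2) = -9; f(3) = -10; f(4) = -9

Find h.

First differences -1, 1; second difference 2 = 2a, so a = 1.
Expanding, the m-coefficient is −2ah = -2h; matching it to the data gives h = 3, and then k = -10.
So f(m) = 1(m − 3)² − 10.
Hence h = 3.

3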